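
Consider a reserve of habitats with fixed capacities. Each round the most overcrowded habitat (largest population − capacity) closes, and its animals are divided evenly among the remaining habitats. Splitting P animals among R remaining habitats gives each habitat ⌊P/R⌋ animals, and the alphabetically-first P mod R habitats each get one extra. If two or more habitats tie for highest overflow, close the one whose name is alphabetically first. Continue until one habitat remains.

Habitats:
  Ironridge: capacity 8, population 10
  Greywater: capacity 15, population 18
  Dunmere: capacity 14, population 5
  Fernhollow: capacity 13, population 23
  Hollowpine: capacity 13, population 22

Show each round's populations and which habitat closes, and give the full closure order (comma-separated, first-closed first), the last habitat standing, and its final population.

Closure order: Fernhollow, Hollowpine, Greywater, Ironridge
Last habitat: Dunmere with 78 animals

Round 1: Dunmere=5 Fernhollow=23 Greywater=18 Hollowpine=22 Ironridge=10 → close Fernhollow (overflow 10)
  23÷4 = 5 each, +1 to first 3
Round 2: Dunmere=11 Greywater=24 Hollowpine=28 Ironridge=15 → close Hollowpine (overflow 15)
  28÷3 = 9 each, +1 to first 1
Round 3: Dunmere=21 Greywater=33 Ironridge=24 → close Greywater (overflow 18)
  33÷2 = 16 each, +1 to first 1
Round 4: Dunmere=38 Ironridge=40 → close Ironridge (overflow 32)
  40÷1 = 40 each, +1 to first 0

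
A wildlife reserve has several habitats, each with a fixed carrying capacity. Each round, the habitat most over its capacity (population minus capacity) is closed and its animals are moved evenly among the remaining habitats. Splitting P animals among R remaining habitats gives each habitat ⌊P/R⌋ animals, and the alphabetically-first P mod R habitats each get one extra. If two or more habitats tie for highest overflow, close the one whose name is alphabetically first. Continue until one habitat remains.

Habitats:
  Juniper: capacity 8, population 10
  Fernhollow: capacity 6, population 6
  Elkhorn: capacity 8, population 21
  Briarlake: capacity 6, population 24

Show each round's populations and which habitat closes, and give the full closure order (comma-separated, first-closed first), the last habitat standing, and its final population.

Closure order: Briarlake, Elkhorn, Juniper
Last habitat: Fernhollow with 61 animals

Round 1: Briarlake=24 Elkhorn=21 Fernhollow=6 Juniper=10 → close Briarlake (overflow 18)
  24÷3 = 8 each, +1 to first 0
Round 2: Elkhorn=29 Fernhollow=14 Juniper=18 → close Elkhorn (overflow 21)
  29÷2 = 14 each, +1 to first 1
Round 3: Fernhollow=29 Juniper=32 → close Juniper (overflow 24)
  32÷1 = 32 each, +1 to first 0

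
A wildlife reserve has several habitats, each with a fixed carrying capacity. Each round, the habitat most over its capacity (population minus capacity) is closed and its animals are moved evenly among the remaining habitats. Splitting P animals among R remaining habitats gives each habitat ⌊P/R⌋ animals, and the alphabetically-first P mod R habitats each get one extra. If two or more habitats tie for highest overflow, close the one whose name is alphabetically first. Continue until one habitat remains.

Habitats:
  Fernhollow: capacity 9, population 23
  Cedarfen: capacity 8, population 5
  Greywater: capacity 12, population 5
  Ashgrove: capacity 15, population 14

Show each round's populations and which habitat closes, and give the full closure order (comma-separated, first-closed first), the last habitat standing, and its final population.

Round 1: Ashgrove=14 Cedarfen=5 Fernhollow=23 Greywater=5 → close Fernhollow (overflow 14)
  23÷3 = 7 each, +1 to first 2
Round 2: Ashgrove=22 Cedarfen=13 Greywater=12 → close Ashgrove (overflow 7)
  22÷2 = 11 each, +1 to first 0
Round 3: Cedarfen=24 Greywater=23 → close Cedarfen (overflow 16)
  24÷1 = 24 each, +1 to first 0

Closure order: Fernhollow, Ashgrove, Cedarfen
Last habitat: Greywater with 47 animals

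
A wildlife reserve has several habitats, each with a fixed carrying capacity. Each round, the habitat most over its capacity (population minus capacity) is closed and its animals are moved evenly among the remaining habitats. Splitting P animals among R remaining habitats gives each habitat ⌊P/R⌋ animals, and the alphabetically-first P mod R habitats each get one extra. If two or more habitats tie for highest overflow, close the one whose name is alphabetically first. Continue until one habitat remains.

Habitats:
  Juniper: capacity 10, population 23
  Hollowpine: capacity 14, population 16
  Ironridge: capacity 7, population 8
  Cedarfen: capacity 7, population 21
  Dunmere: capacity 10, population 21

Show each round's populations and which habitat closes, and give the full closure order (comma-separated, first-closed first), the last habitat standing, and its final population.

Closure order: Cedarfen, Juniper, Dunmere, Hollowpine
Last habitat: Ironridge with 89 animals

Round 1: Cedarfen=21 Dunmere=21 Hollowpine=16 Ironridge=8 Juniper=23 → close Cedarfen (overflow 14)
  21÷4 = 5 each, +1 to first 1
Round 2: Dunmere=27 Hollowpine=21 Ironridge=13 Juniper=28 → close Juniper (overflow 18)
  28÷3 = 9 each, +1 to first 1
Round 3: Dunmere=37 Hollowpine=30 Ironridge=22 → close Dunmere (overflow 27)
  37÷2 = 18 each, +1 to first 1
Round 4: Hollowpine=49 Ironridge=40 → close Hollowpine (overflow 35)
  49÷1 = 49 each, +1 to first 0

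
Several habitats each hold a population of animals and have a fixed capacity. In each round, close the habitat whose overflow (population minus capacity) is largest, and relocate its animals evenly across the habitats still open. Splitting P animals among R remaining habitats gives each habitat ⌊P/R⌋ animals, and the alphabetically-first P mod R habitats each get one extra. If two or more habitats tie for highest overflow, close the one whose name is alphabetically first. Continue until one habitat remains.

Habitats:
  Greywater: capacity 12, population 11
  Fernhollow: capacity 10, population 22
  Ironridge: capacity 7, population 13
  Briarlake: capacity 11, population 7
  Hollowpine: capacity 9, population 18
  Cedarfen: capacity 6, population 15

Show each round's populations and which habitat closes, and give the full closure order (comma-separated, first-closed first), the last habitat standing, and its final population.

Closure order: Fernhollow, Cedarfen, Hollowpine, Ironridge, Greywater
Last habitat: Briarlake with 86 animals

Round 1: Briarlake=7 Cedarfen=15 Fernhollow=22 Greywater=11 Hollowpine=18 Ironridge=13 → close Fernhollow (overflow 12)
  22÷5 = 4 each, +1 to first 2
Round 2: Briarlake=12 Cedarfen=20 Greywater=15 Hollowpine=22 Ironridge=17 → close Cedarfen (overflow 14)
  20÷4 = 5 each, +1 to first 0
Round 3: Briarlake=17 Greywater=20 Hollowpine=27 Ironridge=22 → close Hollowpine (overflow 18)
  27÷3 = 9 each, +1 to first 0
Round 4: Briarlake=26 Greywater=29 Ironridge=31 → close Ironridge (overflow 24)
  31÷2 = 15 each, +1 to first 1
Round 5: Briarlake=42 Greywater=44 → close Greywater (overflow 32)
  44÷1 = 44 each, +1 to first 0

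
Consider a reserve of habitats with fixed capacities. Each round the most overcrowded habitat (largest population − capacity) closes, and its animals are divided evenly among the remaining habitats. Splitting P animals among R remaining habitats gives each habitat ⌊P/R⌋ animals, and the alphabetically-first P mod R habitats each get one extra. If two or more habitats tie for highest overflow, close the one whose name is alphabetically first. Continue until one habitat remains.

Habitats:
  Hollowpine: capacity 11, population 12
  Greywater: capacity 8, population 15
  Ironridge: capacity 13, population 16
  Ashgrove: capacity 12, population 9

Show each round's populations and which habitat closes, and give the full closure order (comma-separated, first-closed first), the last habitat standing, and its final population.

Round 1: Ashgrove=9 Greywater=15 Hollowpine=12 Ironridge=16 → close Greywater (overflow 7)
  15÷3 = 5 each, +1 to first 0
Round 2: Ashgrove=14 Hollowpine=17 Ironridge=21 → close Ironridge (overflow 8)
  21÷2 = 10 each, +1 to first 1
Round 3: Ashgrove=25 Hollowpine=27 → close Hollowpine (overflow 16)
  27÷1 = 27 each, +1 to first 0

Closure order: Greywater, Ironridge, Hollowpine
Last habitat: Ashgrove with 52 animals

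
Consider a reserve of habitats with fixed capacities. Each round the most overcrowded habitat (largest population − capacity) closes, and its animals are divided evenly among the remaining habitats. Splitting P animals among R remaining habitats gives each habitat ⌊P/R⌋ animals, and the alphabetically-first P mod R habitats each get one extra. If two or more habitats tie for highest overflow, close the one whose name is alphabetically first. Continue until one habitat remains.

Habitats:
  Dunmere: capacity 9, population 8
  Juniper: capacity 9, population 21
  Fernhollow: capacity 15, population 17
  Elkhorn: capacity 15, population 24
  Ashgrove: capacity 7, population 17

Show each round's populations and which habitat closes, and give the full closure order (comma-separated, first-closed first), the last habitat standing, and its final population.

Round 1: Ashgrove=17 Dunmere=8 Elkhorn=24 Fernhollow=17 Juniper=21 → close Juniper (overflow 12)
  21÷4 = 5 each, +1 to first 1
Round 2: Ashgrove=23 Dunmere=13 Elkhorn=29 Fernhollow=22 → close Ashgrove (overflow 16)
  23÷3 = 7 each, +1 to first 2
Round 3: Dunmere=21 Elkhorn=37 Fernhollow=29 → close Elkhorn (overflow 22)
  37÷2 = 18 each, +1 to first 1
Round 4: Dunmere=40 Fernhollow=47 → close Fernhollow (overflow 32)
  47÷1 = 47 each, +1 to first 0

Closure order: Juniper, Ashgrove, Elkhorn, Fernhollow
Last habitat: Dunmere with 87 animals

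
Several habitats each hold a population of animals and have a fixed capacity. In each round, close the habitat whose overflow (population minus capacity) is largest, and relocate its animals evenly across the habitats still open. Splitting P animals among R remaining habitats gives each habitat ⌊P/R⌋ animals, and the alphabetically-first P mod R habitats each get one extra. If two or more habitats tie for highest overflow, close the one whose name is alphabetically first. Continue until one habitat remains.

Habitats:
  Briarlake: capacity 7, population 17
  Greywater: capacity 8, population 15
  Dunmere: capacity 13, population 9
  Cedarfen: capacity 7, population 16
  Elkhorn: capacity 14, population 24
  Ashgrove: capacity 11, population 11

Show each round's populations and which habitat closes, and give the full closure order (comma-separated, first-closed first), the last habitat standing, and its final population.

Closure order: Briarlake, Cedarfen, Elkhorn, Greywater, Ashgrove
Last habitat: Dunmere with 92 animals

Round 1: Ashgrove=11 Briarlake=17 Cedarfen=16 Dunmere=9 Elkhorn=24 Greywater=15 → close Briarlake (overflow 10)
  17÷5 = 3 each, +1 to first 2
Round 2: Ashgrove=15 Cedarfen=20 Dunmere=12 Elkhorn=27 Greywater=18 → close Cedarfen (overflow 13)
  20÷4 = 5 each, +1 to first 0
Round 3: Ashgrove=20 Dunmere=17 Elkhorn=32 Greywater=23 → close Elkhorn (overflow 18)
  32÷3 = 10 each, +1 to first 2
Round 4: Ashgrove=31 Dunmere=28 Greywater=33 → close Greywater (overflow 25)
  33÷2 = 16 each, +1 to first 1
Round 5: Ashgrove=48 Dunmere=44 → close Ashgrove (overflow 37)
  48÷1 = 48 each, +1 to first 0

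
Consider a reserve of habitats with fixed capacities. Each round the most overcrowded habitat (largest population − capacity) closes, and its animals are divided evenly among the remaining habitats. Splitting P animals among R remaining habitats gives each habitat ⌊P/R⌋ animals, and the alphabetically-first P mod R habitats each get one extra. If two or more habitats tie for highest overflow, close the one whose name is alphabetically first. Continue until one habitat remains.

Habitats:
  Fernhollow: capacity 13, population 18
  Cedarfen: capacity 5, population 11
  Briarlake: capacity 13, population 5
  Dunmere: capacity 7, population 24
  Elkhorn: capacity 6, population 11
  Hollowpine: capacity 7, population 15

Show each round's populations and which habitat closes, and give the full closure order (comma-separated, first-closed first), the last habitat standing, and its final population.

Round 1: Briarlake=5 Cedarfen=11 Dunmere=24 Elkhorn=11 Fernhollow=18 Hollowpine=15 → close Dunmere (overflow 17)
  24÷5 = 4 each, +1 to first 4
Round 2: Briarlake=10 Cedarfen=16 Elkhorn=16 Fernhollow=23 Hollowpine=19 → close Hollowpine (overflow 12)
  19÷4 = 4 each, +1 to first 3
Round 3: Briarlake=15 Cedarfen=21 Elkhorn=21 Fernhollow=27 → close Cedarfen (overflow 16)
  21÷3 = 7 each, +1 to first 0
Round 4: Briarlake=22 Elkhorn=28 Fernhollow=34 → close Elkhorn (overflow 22)
  28÷2 = 14 each, +1 to first 0
Round 5: Briarlake=36 Fernhollow=48 → close Fernhollow (overflow 35)
  48÷1 = 48 each, +1 to first 0

Closure order: Dunmere, Hollowpine, Cedarfen, Elkhorn, Fernhollow
Last habitat: Briarlake with 84 animals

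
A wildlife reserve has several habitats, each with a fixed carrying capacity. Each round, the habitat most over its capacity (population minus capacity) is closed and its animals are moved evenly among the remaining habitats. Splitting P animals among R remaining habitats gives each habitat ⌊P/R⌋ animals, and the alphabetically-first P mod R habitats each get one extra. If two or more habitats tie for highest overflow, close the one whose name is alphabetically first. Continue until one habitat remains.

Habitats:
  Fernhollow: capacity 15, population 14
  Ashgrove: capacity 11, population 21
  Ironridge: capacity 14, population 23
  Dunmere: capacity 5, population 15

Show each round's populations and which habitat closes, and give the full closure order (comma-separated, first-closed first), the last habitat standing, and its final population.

Round 1: Ashgrove=21 Dunmere=15 Fernhollow=14 Ironridge=23 → close Ashgrove (overflow 10)
  21÷3 = 7 each, +1 to first 0
Round 2: Dunmere=22 Fernhollow=21 Ironridge=30 → close Dunmere (overflow 17)
  22÷2 = 11 each, +1 to first 0
Round 3: Fernhollow=32 Ironridge=41 → close Ironridge (overflow 27)
  41÷1 = 41 each, +1 to first 0

Closure order: Ashgrove, Dunmere, Ironridge
Last habitat: Fernhollow with 73 animals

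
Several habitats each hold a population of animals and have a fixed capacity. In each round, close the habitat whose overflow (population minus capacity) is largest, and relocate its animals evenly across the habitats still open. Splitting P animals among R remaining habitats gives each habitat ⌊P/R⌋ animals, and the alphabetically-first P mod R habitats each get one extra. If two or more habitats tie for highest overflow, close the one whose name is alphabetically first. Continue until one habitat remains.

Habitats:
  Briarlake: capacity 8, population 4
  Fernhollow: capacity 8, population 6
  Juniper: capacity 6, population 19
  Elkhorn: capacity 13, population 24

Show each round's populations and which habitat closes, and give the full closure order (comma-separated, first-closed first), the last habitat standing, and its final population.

Round 1: Briarlake=4 Elkhorn=24 Fernhollow=6 Juniper=19 → close Juniper (overflow 13)
  19÷3 = 6 each, +1 to first 1
Round 2: Briarlake=11 Elkhorn=30 Fernhollow=12 → close Elkhorn (overflow 17)
  30÷2 = 15 each, +1 to first 0
Round 3: Briarlake=26 Fernhollow=27 → close Fernhollow (overflow 19)
  27÷1 = 27 each, +1 to first 0

Closure order: Juniper, Elkhorn, Fernhollow
Last habitat: Briarlake with 53 animals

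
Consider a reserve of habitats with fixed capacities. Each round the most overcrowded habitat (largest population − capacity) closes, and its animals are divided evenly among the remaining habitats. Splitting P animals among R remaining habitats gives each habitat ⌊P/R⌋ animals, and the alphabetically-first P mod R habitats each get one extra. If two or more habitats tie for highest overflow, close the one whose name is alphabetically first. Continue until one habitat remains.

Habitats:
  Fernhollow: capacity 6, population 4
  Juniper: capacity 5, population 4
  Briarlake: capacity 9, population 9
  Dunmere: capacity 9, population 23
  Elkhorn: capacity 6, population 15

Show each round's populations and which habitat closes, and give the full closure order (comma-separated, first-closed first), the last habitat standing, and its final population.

Closure order: Dunmere, Elkhorn, Briarlake, Fernhollow
Last habitat: Juniper with 55 animals

Round 1: Briarlake=9 Dunmere=23 Elkhorn=15 Fernhollow=4 Juniper=4 → close Dunmere (overflow 14)
  23÷4 = 5 each, +1 to first 3
Round 2: Briarlake=15 Elkhorn=21 Fernhollow=10 Juniper=9 → close Elkhorn (overflow 15)
  21÷3 = 7 each, +1 to first 0
Round 3: Briarlake=22 Fernhollow=17 Juniper=16 → close Briarlake (overflow 13)
  22÷2 = 11 each, +1 to first 0
Round 4: Fernhollow=28 Juniper=27 → close Fernhollow (overflow 22)
  28÷1 = 28 each, +1 to first 0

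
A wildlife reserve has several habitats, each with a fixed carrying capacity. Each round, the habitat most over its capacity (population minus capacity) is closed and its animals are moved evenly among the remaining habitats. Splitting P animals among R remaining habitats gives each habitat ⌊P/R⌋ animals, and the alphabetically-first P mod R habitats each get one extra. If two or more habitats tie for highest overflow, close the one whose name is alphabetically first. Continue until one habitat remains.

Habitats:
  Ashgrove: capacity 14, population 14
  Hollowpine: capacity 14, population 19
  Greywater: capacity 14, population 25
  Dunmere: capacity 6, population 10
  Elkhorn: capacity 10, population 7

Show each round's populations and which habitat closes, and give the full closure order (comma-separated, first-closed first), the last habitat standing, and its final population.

Round 1: Ashgrove=14 Dunmere=10 Elkhorn=7 Greywater=25 Hollowpine=19 → close Greywater (overflow 11)
  25÷4 = 6 each, +1 to first 1
Round 2: Ashgrove=21 Dunmere=16 Elkhorn=13 Hollowpine=25 → close Hollowpine (overflow 11)
  25÷3 = 8 each, +1 to first 1
Round 3: Ashgrove=30 Dunmere=24 Elkhorn=21 → close Dunmere (overflow 18)
  24÷2 = 12 each, +1 to first 0
Round 4: Ashgrove=42 Elkhorn=33 → close Ashgrove (overflow 28)
  42÷1 = 42 each, +1 to first 0

Closure order: Greywater, Hollowpine, Dunmere, Ashgrove
Last habitat: Elkhorn with 75 animals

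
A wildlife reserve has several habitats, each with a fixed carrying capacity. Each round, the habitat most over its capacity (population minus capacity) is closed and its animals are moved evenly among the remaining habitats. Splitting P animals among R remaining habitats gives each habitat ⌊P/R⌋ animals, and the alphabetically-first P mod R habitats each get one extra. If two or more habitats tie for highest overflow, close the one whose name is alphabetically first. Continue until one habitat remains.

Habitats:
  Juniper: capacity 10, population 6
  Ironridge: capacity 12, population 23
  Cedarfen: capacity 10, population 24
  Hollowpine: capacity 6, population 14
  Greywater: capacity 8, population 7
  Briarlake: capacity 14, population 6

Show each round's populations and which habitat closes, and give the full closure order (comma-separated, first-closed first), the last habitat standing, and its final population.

Closure order: Cedarfen, Ironridge, Hollowpine, Greywater, Juniper
Last habitat: Briarlake with 80 animals

Round 1: Briarlake=6 Cedarfen=24 Greywater=7 Hollowpine=14 Ironridge=23 Juniper=6 → close Cedarfen (overflow 14)
  24÷5 = 4 each, +1 to first 4
Round 2: Briarlake=11 Greywater=12 Hollowpine=19 Ironridge=28 Juniper=10 → close Ironridge (overflow 16)
  28÷4 = 7 each, +1 to first 0
Round 3: Briarlake=18 Greywater=19 Hollowpine=26 Juniper=17 → close Hollowpine (overflow 20)
  26÷3 = 8 each, +1 to first 2
Round 4: Briarlake=27 Greywater=28 Juniper=25 → close Greywater (overflow 20)
  28÷2 = 14 each, +1 to first 0
Round 5: Briarlake=41 Juniper=39 → close Juniper (overflow 29)
  39÷1 = 39 each, +1 to first 0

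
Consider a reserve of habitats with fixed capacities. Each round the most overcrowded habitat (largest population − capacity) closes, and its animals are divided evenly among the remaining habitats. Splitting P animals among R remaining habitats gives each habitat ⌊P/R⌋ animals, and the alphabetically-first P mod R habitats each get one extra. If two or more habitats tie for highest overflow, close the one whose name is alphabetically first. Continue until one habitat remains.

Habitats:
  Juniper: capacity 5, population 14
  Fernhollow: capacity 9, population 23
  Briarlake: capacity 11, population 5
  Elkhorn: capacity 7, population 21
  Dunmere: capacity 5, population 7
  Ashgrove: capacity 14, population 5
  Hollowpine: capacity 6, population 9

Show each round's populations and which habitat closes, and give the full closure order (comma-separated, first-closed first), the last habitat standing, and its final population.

Closure order: Elkhorn, Fernhollow, Juniper, Dunmere, Hollowpine, Briarlake
Last habitat: Ashgrove with 84 animals

Round 1: Ashgrove=5 Briarlake=5 Dunmere=7 Elkhorn=21 Fernhollow=23 Hollowpine=9 Juniper=14 → close Elkhorn (overflow 14)
  21÷6 = 3 each, +1 to first 3
Round 2: Ashgrove=9 Briarlake=9 Dunmere=11 Fernhollow=26 Hollowpine=12 Juniper=17 → close Fernhollow (overflow 17)
  26÷5 = 5 each, +1 to first 1
Round 3: Ashgrove=15 Briarlake=14 Dunmere=16 Hollowpine=17 Juniper=22 → close Juniper (overflow 17)
  22÷4 = 5 each, +1 to first 2
Round 4: Ashgrove=21 Briarlake=20 Dunmere=21 Hollowpine=22 → close Dunmere (overflow 16)
  21÷3 = 7 each, +1 to first 0
Round 5: Ashgrove=28 Briarlake=27 Hollowpine=29 → close Hollowpine (overflow 23)
  29÷2 = 14 each, +1 to first 1
Round 6: Ashgrove=43 Briarlake=41 → close Briarlake (overflow 30)
  41÷1 = 41 each, +1 to first 0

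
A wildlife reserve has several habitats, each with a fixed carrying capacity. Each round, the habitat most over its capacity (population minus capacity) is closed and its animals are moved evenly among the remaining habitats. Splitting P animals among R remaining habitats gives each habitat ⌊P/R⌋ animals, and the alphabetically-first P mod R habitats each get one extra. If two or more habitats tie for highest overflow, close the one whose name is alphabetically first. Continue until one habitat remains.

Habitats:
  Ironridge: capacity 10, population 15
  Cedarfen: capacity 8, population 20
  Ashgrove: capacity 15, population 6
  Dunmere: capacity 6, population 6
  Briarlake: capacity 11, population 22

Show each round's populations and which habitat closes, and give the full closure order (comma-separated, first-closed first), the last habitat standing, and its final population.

Round 1: Ashgrove=6 Briarlake=22 Cedarfen=20 Dunmere=6 Ironridge=15 → close Cedarfen (overflow 12)
  20÷4 = 5 each, +1 to first 0
Round 2: Ashgrove=11 Briarlake=27 Dunmere=11 Ironridge=20 → close Briarlake (overflow 16)
  27÷3 = 9 each, +1 to first 0
Round 3: Ashgrove=20 Dunmere=20 Ironridge=29 → close Ironridge (overflow 19)
  29÷2 = 14 each, +1 to first 1
Round 4: Ashgrove=35 Dunmere=34 → close Dunmere (overflow 28)
  34÷1 = 34 each, +1 to first 0

Closure order: Cedarfen, Briarlake, Ironridge, Dunmere
Last habitat: Ashgrove with 69 animals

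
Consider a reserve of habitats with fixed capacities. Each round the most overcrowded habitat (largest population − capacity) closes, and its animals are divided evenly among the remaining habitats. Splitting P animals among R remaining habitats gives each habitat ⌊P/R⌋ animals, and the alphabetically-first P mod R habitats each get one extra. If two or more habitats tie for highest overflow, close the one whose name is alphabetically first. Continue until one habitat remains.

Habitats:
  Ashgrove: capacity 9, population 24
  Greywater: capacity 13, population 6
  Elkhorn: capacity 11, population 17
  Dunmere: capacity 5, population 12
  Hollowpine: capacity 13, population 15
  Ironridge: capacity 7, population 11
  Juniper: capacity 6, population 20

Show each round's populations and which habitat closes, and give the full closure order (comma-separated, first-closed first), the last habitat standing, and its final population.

Round 1: Ashgrove=24 Dunmere=12 Elkhorn=17 Greywater=6 Hollowpine=15 Ironridge=11 Juniper=20 → close Ashgrove (overflow 15)
  24÷6 = 4 each, +1 to first 0
Round 2: Dunmere=16 Elkhorn=21 Greywater=10 Hollowpine=19 Ironridge=15 Juniper=24 → close Juniper (overflow 18)
  24÷5 = 4 each, +1 to first 4
Round 3: Dunmere=21 Elkhorn=26 Greywater=15 Hollowpine=24 Ironridge=19 → close Dunmere (overflow 16)
  21÷4 = 5 each, +1 to first 1
Round 4: Elkhorn=32 Greywater=20 Hollowpine=29 Ironridge=24 → close Elkhorn (overflow 21)
  32÷3 = 10 each, +1 to first 2
Round 5: Greywater=31 Hollowpine=40 Ironridge=34 → close Hollowpine (overflow 27)
  40÷2 = 20 each, +1 to first 0
Round 6: Greywater=51 Ironridge=54 → close Ironridge (overflow 47)
  54÷1 = 54 each, +1 to first 0

Closure order: Ashgrove, Juniper, Dunmere, Elkhorn, Hollowpine, Ironridge
Last habitat: Greywater with 105 animals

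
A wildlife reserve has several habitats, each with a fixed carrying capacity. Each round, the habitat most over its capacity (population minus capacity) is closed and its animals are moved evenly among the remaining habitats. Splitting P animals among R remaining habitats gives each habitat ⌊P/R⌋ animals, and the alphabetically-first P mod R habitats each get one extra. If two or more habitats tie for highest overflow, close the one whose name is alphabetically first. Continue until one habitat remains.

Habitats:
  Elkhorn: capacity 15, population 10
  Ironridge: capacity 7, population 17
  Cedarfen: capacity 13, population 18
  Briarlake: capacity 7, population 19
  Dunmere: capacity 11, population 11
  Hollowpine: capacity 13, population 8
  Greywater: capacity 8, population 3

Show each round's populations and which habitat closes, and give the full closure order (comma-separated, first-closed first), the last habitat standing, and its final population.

Round 1: Briarlake=19 Cedarfen=18 Dunmere=11 Elkhorn=10 Greywater=3 Hollowpine=8 Ironridge=17 → close Briarlake (overflow 12)
  19÷6 = 3 each, +1 to first 1
Round 2: Cedarfen=22 Dunmere=14 Elkhorn=13 Greywater=6 Hollowpine=11 Ironridge=20 → close Ironridge (overflow 13)
  20÷5 = 4 each, +1 to first 0
Round 3: Cedarfen=26 Dunmere=18 Elkhorn=17 Greywater=10 Hollowpine=15 → close Cedarfen (overflow 13)
  26÷4 = 6 each, +1 to first 2
Round 4: Dunmere=25 Elkhorn=24 Greywater=16 Hollowpine=21 → close Dunmere (overflow 14)
  25÷3 = 8 each, +1 to first 1
Round 5: Elkhorn=33 Greywater=24 Hollowpine=29 → close Elkhorn (overflow 18)
  33÷2 = 16 each, +1 to first 1
Round 6: Greywater=41 Hollowpine=45 → close Greywater (overflow 33)
  41÷1 = 41 each, +1 to first 0

Closure order: Briarlake, Ironridge, Cedarfen, Dunmere, Elkhorn, Greywater
Last habitat: Hollowpine with 86 animals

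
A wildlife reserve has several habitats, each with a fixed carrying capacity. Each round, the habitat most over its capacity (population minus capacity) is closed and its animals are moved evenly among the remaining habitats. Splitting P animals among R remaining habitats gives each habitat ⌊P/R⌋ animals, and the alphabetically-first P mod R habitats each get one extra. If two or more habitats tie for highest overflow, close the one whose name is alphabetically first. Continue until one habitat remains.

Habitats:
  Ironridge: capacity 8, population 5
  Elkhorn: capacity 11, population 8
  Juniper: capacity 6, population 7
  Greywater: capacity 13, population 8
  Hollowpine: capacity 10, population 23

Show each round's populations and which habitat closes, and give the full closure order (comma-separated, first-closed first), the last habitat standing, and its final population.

Round 1: Elkhorn=8 Greywater=8 Hollowpine=23 Ironridge=5 Juniper=7 → close Hollowpine (overflow 13)
  23÷4 = 5 each, +1 to first 3
Round 2: Elkhorn=14 Greywater=14 Ironridge=11 Juniper=12 → close Juniper (overflow 6)
  12÷3 = 4 each, +1 to first 0
Round 3: Elkhorn=18 Greywater=18 Ironridge=15 → close Elkhorn (overflow 7)
  18÷2 = 9 each, +1 to first 0
Round 4: Greywater=27 Ironridge=24 → close Ironridge (overflow 16)
  24÷1 = 24 each, +1 to first 0

Closure order: Hollowpine, Juniper, Elkhorn, Ironridge
Last habitat: Greywater with 51 animals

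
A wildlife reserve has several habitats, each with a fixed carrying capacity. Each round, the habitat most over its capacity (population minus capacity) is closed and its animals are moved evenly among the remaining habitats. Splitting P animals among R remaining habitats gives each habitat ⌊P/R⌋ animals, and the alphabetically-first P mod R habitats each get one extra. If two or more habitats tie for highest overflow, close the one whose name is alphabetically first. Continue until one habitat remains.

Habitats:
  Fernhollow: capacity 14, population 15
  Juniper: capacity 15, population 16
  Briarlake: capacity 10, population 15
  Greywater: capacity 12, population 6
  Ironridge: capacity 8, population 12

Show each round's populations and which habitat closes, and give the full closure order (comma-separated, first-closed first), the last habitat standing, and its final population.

Closure order: Briarlake, Ironridge, Fernhollow, Juniper
Last habitat: Greywater with 64 animals

Round 1: Briarlake=15 Fernhollow=15 Greywater=6 Ironridge=12 Juniper=16 → close Briarlake (overflow 5)
  15÷4 = 3 each, +1 to first 3
Round 2: Fernhollow=19 Greywater=10 Ironridge=16 Juniper=19 → close Ironridge (overflow 8)
  16÷3 = 5 each, +1 to first 1
Round 3: Fernhollow=25 Greywater=15 Juniper=24 → close Fernhollow (overflow 11)
  25÷2 = 12 each, +1 to first 1
Round 4: Greywater=28 Juniper=36 → close Juniper (overflow 21)
  36÷1 = 36 each, +1 to first 0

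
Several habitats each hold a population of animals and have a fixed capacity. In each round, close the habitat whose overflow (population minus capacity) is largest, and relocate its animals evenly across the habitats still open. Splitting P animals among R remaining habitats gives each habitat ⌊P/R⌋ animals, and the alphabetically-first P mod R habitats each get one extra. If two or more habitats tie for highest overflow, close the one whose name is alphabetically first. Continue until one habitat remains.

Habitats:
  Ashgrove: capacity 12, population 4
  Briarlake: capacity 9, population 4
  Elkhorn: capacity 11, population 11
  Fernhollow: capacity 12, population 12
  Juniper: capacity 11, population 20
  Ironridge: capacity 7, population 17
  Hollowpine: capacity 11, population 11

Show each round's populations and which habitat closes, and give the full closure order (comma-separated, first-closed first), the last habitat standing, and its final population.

Closure order: Ironridge, Juniper, Elkhorn, Fernhollow, Hollowpine, Briarlake
Last habitat: Ashgrove with 79 animals

Round 1: Ashgrove=4 Briarlake=4 Elkhorn=11 Fernhollow=12 Hollowpine=11 Ironridge=17 Juniper=20 → close Ironridge (overflow 10)
  17÷6 = 2 each, +1 to first 5
Round 2: Ashgrove=7 Briarlake=7 Elkhorn=14 Fernhollow=15 Hollowpine=14 Juniper=22 → close Juniper (overflow 11)
  22÷5 = 4 each, +1 to first 2
Round 3: Ashgrove=12 Briarlake=12 Elkhorn=18 Fernhollow=19 Hollowpine=18 → close Elkhorn (overflow 7)
  18÷4 = 4 each, +1 to first 2
Round 4: Ashgrove=17 Briarlake=17 Fernhollow=23 Hollowpine=22 → close Fernhollow (overflow 11)
  23÷3 = 7 each, +1 to first 2
Round 5: Ashgrove=25 Briarlake=25 Hollowpine=29 → close Hollowpine (overflow 18)
  29÷2 = 14 each, +1 to first 1
Round 6: Ashgrove=40 Briarlake=39 → close Briarlake (overflow 30)
  39÷1 = 39 each, +1 to first 0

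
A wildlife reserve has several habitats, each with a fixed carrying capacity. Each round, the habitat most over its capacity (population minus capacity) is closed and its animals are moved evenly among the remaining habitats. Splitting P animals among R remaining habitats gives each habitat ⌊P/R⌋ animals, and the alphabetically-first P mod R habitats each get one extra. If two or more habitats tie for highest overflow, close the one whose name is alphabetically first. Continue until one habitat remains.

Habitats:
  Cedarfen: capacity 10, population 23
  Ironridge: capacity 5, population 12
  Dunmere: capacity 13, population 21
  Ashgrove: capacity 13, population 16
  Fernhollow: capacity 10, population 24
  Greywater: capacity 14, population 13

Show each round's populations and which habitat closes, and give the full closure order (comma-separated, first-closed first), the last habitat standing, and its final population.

Closure order: Fernhollow, Cedarfen, Dunmere, Ironridge, Ashgrove
Last habitat: Greywater with 109 animals

Round 1: Ashgrove=16 Cedarfen=23 Dunmere=21 Fernhollow=24 Greywater=13 Ironridge=12 → close Fernhollow (overflow 14)
  24÷5 = 4 each, +1 to first 4
Round 2: Ashgrove=21 Cedarfen=28 Dunmere=26 Greywater=18 Ironridge=16 → close Cedarfen (overflow 18)
  28÷4 = 7 each, +1 to first 0
Round 3: Ashgrove=28 Dunmere=33 Greywater=25 Ironridge=23 → close Dunmere (overflow 20)
  33÷3 = 11 each, +1 to first 0
Round 4: Ashgrove=39 Greywater=36 Ironridge=34 → close Ironridge (overflow 29)
  34÷2 = 17 each, +1 to first 0
Round 5: Ashgrove=56 Greywater=53 → close Ashgrove (overflow 43)
  56÷1 = 56 each, +1 to first 0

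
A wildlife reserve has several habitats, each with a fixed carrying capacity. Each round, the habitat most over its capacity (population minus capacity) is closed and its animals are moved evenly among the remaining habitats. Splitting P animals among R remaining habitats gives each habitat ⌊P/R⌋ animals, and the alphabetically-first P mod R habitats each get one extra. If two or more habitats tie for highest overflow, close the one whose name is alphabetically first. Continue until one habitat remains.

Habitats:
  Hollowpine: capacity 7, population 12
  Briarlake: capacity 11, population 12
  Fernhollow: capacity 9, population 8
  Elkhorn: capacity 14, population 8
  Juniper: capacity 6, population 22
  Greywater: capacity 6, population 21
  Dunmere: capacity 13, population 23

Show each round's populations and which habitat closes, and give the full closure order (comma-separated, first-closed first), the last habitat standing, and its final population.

Round 1: Briarlake=12 Dunmere=23 Elkhorn=8 Fernhollow=8 Greywater=21 Hollowpine=12 Juniper=22 → close Juniper (overflow 16)
  22÷6 = 3 each, +1 to first 4
Round 2: Briarlake=16 Dunmere=27 Elkhorn=12 Fernhollow=12 Greywater=24 Hollowpine=15 → close Greywater (overflow 18)
  24÷5 = 4 each, +1 to first 4
Round 3: Briarlake=21 Dunmere=32 Elkhorn=17 Fernhollow=17 Hollowpine=19 → close Dunmere (overflow 19)
  32÷4 = 8 each, +1 to first 0
Round 4: Briarlake=29 Elkhorn=25 Fernhollow=25 Hollowpine=27 → close Hollowpine (overflow 20)
  27÷3 = 9 each, +1 to first 0
Round 5: Briarlake=38 Elkhorn=34 Fernhollow=34 → close Briarlake (overflow 27)
  38÷2 = 19 each, +1 to first 0
Round 6: Elkhorn=53 Fernhollow=53 → close Fernhollow (overflow 44)
  53÷1 = 53 each, +1 to first 0

Closure order: Juniper, Greywater, Dunmere, Hollowpine, Briarlake, Fernhollow
Last habitat: Elkhorn with 106 animals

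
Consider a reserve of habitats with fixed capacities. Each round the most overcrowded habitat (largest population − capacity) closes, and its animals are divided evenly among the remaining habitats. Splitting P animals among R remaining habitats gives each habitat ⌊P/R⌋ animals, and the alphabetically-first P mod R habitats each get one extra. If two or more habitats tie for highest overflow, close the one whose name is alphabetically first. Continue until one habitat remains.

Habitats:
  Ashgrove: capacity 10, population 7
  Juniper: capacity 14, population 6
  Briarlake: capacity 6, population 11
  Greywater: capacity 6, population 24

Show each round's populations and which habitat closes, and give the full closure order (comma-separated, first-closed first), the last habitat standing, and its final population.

Closure order: Greywater, Briarlake, Ashgrove
Last habitat: Juniper with 48 animals

Round 1: Ashgrove=7 Briarlake=11 Greywater=24 Juniper=6 → close Greywater (overflow 18)
  24÷3 = 8 each, +1 to first 0
Round 2: Ashgrove=15 Briarlake=19 Juniper=14 → close Briarlake (overflow 13)
  19÷2 = 9 each, +1 to first 1
Round 3: Ashgrove=25 Juniper=23 → close Ashgrove (overflow 15)
  25÷1 = 25 each, +1 to first 0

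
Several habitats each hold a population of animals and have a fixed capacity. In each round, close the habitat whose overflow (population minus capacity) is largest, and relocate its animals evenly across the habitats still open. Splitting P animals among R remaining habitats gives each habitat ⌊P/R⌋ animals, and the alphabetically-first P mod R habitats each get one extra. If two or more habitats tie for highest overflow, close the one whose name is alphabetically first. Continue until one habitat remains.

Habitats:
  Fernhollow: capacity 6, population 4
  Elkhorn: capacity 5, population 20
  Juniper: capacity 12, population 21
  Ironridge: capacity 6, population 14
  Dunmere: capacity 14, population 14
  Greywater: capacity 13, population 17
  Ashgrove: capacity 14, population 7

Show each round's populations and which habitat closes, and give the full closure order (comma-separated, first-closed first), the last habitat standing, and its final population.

Round 1: Ashgrove=7 Dunmere=14 Elkhorn=20 Fernhollow=4 Greywater=17 Ironridge=14 Juniper=21 → close Elkhorn (overflow 15)
  20÷6 = 3 each, +1 to first 2
Round 2: Ashgrove=11 Dunmere=18 Fernhollow=7 Greywater=20 Ironridge=17 Juniper=24 → close Juniper (overflow 12)
  24÷5 = 4 each, +1 to first 4
Round 3: Ashgrove=16 Dunmere=23 Fernhollow=12 Greywater=25 Ironridge=21 → close Ironridge (overflow 15)
  21÷4 = 5 each, +1 to first 1
Round 4: Ashgrove=22 Dunmere=28 Fernhollow=17 Greywater=30 → close Greywater (overflow 17)
  30÷3 = 10 each, +1 to first 0
Round 5: Ashgrove=32 Dunmere=38 Fernhollow=27 → close Dunmere (overflow 24)
  38÷2 = 19 each, +1 to first 0
Round 6: Ashgrove=51 Fernhollow=46 → close Fernhollow (overflow 40)
  46÷1 = 46 each, +1 to first 0

Closure order: Elkhorn, Juniper, Ironridge, Greywater, Dunmere, Fernhollow
Last habitat: Ashgrove with 97 animals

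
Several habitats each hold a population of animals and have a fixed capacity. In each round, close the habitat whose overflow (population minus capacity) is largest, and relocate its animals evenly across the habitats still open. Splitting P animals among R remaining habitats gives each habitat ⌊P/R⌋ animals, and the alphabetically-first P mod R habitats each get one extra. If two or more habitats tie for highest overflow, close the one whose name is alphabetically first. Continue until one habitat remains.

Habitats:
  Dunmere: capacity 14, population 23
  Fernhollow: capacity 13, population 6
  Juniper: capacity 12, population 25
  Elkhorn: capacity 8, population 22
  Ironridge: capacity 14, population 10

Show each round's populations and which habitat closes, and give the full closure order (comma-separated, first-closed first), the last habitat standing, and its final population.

Closure order: Elkhorn, Juniper, Dunmere, Ironridge
Last habitat: Fernhollow with 86 animals

Round 1: Dunmere=23 Elkhorn=22 Fernhollow=6 Ironridge=10 Juniper=25 → close Elkhorn (overflow 14)
  22÷4 = 5 each, +1 to first 2
Round 2: Dunmere=29 Fernhollow=12 Ironridge=15 Juniper=30 → close Juniper (overflow 18)
  30÷3 = 10 each, +1 to first 0
Round 3: Dunmere=39 Fernhollow=22 Ironridge=25 → close Dunmere (overflow 25)
  39÷2 = 19 each, +1 to first 1
Round 4: Fernhollow=42 Ironridge=44 → close Ironridge (overflow 30)
  44÷1 = 44 each, +1 to first 0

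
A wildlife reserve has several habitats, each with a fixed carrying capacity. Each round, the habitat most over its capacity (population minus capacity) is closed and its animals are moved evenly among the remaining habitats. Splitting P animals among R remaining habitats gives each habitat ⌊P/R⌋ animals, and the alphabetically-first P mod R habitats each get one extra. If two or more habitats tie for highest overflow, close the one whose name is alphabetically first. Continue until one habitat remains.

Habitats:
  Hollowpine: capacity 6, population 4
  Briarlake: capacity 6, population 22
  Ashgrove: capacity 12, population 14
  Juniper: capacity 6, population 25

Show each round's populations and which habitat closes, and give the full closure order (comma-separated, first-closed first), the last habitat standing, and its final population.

Round 1: Ashgrove=14 Briarlake=22 Hollowpine=4 Juniper=25 → close Juniper (overflow 19)
  25÷3 = 8 each, +1 to first 1
Round 2: Ashgrove=23 Briarlake=30 Hollowpine=12 → close Briarlake (overflow 24)
  30÷2 = 15 each, +1 to first 0
Round 3: Ashgrove=38 Hollowpine=27 → close Ashgrove (overflow 26)
  38÷1 = 38 each, +1 to first 0

Closure order: Juniper, Briarlake, Ashgrove
Last habitat: Hollowpine with 65 animals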